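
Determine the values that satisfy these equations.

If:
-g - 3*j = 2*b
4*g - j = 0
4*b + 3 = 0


Then:
b = -3/4
g = 3/26
j = 6/13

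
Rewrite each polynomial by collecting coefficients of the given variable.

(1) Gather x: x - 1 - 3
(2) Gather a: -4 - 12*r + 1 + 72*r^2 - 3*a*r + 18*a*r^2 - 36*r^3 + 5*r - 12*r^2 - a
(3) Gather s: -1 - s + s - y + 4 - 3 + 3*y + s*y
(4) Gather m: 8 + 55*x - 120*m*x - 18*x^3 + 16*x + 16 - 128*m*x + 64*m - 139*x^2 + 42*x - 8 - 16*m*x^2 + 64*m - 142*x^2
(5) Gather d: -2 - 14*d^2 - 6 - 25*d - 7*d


(1) = x - 4
(2) = a*(18*r^2 - 3*r - 1) - 36*r^3 + 60*r^2 - 7*r - 3
(3) = s*y + 2*y
(4) = m*(-16*x^2 - 248*x + 128) - 18*x^3 - 281*x^2 + 113*x + 16
(5) = -14*d^2 - 32*d - 8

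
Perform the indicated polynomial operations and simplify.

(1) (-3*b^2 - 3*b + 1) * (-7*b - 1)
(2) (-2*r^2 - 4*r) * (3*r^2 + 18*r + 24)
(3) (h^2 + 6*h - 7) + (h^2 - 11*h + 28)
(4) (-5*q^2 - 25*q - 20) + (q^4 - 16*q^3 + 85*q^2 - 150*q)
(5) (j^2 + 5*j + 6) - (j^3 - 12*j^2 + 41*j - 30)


(1) = 21*b^3 + 24*b^2 - 4*b - 1
(2) = -6*r^4 - 48*r^3 - 120*r^2 - 96*r
(3) = 2*h^2 - 5*h + 21
(4) = q^4 - 16*q^3 + 80*q^2 - 175*q - 20
(5) = -j^3 + 13*j^2 - 36*j + 36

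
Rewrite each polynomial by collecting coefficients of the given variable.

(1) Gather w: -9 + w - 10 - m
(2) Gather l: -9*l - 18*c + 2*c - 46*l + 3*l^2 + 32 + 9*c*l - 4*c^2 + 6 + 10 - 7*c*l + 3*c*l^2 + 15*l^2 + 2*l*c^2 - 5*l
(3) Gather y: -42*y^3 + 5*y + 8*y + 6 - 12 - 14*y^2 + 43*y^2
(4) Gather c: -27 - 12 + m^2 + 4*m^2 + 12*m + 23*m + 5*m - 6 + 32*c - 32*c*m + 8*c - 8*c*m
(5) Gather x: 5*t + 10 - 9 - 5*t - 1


(1) = -m + w - 19
(2) = -4*c^2 - 16*c + l^2*(3*c + 18) + l*(2*c^2 + 2*c - 60) + 48
(3) = -42*y^3 + 29*y^2 + 13*y - 6
(4) = c*(40 - 40*m) + 5*m^2 + 40*m - 45
(5) = 0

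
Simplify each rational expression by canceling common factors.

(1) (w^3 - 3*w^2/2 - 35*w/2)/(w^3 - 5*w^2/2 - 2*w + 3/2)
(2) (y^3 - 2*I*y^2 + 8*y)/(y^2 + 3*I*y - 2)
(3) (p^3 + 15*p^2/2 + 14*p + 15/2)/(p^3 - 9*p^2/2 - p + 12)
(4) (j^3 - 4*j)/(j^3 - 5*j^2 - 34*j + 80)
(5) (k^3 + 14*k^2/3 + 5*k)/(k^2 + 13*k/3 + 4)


(1) = (2*w^3 - 3*w^2 - 35*w)/(2*w^3 - 5*w^2 - 4*w + 3)
(2) = (y^2 - 4*I*y)/(y + I)
(3) = (p^2 + 6*p + 5)/(p^2 - 6*p + 8)
(4) = (j^2 + 2*j)/(j^2 - 3*j - 40)
(5) = (3*k^2 + 5*k)/(3*k + 4)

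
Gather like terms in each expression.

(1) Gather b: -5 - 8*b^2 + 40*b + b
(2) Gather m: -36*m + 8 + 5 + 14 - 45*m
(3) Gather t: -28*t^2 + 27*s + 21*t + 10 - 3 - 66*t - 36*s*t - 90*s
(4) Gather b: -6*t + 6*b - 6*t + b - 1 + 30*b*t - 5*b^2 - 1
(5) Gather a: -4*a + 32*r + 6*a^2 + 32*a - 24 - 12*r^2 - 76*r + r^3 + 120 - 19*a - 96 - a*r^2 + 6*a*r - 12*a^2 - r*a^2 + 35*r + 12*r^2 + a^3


(1) = -8*b^2 + 41*b - 5
(2) = 27 - 81*m
(3) = -63*s - 28*t^2 + t*(-36*s - 45) + 7
(4) = -5*b^2 + b*(30*t + 7) - 12*t - 2
(5) = a^3 + a^2*(-r - 6) + a*(-r^2 + 6*r + 9) + r^3 - 9*r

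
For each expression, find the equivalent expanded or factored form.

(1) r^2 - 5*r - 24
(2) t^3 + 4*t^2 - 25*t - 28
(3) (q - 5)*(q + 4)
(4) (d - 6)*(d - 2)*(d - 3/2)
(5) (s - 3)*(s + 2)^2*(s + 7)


(1) = (r - 8)*(r + 3)
(2) = (t - 4)*(t + 1)*(t + 7)
(3) = q^2 - q - 20
(4) = d^3 - 19*d^2/2 + 24*d - 18
(5) = s^4 + 8*s^3 - s^2 - 68*s - 84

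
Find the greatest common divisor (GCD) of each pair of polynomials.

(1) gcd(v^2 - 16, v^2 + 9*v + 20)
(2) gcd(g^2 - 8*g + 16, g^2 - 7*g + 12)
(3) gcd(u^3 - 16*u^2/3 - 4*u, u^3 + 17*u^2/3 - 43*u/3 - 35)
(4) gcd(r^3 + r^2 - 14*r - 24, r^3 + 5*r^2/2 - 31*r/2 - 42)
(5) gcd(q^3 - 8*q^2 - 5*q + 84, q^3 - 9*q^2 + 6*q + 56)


(1) = v + 4
(2) = gcd((g - 4)^2, (g - 4)*(g - 3)) = g - 4
(3) = 1
(4) = r^2 - r - 12
(5) = gcd((q - 7)*(q - 4)*(q + 3), (q - 7)*(q - 4)*(q + 2)) = q^2 - 11*q + 28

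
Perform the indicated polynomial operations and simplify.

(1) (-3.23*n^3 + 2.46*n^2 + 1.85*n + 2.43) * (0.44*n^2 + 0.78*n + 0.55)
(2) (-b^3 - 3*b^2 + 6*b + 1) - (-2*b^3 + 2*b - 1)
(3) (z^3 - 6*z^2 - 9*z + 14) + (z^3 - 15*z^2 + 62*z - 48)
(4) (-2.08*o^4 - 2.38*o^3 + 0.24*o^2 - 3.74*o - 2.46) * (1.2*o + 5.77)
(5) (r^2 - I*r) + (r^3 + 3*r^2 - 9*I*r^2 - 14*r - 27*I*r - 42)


(1) = -1.4212*n^5 - 1.437*n^4 + 0.9563*n^3 + 3.8652*n^2 + 2.9129*n + 1.3365
(2) = b^3 - 3*b^2 + 4*b + 2
(3) = 2*z^3 - 21*z^2 + 53*z - 34
(4) = -2.496*o^5 - 14.8576*o^4 - 13.4446*o^3 - 3.1032*o^2 - 24.5318*o - 14.1942
(5) = r^3 + 4*r^2 - 9*I*r^2 - 14*r - 28*I*r - 42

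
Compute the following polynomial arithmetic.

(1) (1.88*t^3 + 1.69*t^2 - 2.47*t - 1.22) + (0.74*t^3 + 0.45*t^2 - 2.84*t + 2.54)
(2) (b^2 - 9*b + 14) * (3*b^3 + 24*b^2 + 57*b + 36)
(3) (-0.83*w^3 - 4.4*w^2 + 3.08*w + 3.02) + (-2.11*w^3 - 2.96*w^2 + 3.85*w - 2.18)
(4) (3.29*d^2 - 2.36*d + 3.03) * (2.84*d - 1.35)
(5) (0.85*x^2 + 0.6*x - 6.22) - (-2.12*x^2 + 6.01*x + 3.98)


(1) = 2.62*t^3 + 2.14*t^2 - 5.31*t + 1.32
(2) = 3*b^5 - 3*b^4 - 117*b^3 - 141*b^2 + 474*b + 504
(3) = -2.94*w^3 - 7.36*w^2 + 6.93*w + 0.84
(4) = 9.3436*d^3 - 11.1439*d^2 + 11.7912*d - 4.0905
(5) = 2.97*x^2 - 5.41*x - 10.2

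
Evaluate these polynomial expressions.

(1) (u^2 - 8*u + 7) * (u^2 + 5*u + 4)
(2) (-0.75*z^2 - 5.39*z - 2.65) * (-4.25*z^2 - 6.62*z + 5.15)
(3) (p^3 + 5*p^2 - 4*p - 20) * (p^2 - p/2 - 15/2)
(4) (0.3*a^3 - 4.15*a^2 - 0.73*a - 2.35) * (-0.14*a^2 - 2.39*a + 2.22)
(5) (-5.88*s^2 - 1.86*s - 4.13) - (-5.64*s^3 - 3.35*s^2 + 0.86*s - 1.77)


(1) = u^4 - 3*u^3 - 29*u^2 + 3*u + 28
(2) = 3.1875*z^4 + 27.8725*z^3 + 43.0818*z^2 - 10.2155*z - 13.6475
(3) = p^5 + 9*p^4/2 - 14*p^3 - 111*p^2/2 + 40*p + 150
(4) = -0.042*a^5 - 0.136*a^4 + 10.6867*a^3 - 7.1393*a^2 + 3.9959*a - 5.217
(5) = 5.64*s^3 - 2.53*s^2 - 2.72*s - 2.36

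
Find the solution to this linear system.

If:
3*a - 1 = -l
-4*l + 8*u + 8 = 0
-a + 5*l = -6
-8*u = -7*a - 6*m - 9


Then:
a = 11/16
l = -17/16
m = -139/32
u = -49/32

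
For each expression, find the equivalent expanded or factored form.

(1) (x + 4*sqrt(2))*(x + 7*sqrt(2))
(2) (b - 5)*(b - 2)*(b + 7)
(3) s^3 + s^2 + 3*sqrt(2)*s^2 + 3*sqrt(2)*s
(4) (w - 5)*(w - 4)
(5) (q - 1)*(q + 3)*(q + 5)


(1) = x^2 + 11*sqrt(2)*x + 56
(2) = b^3 - 39*b + 70
(3) = s*(s + 1)*(s + 3*sqrt(2))
(4) = w^2 - 9*w + 20
(5) = q^3 + 7*q^2 + 7*q - 15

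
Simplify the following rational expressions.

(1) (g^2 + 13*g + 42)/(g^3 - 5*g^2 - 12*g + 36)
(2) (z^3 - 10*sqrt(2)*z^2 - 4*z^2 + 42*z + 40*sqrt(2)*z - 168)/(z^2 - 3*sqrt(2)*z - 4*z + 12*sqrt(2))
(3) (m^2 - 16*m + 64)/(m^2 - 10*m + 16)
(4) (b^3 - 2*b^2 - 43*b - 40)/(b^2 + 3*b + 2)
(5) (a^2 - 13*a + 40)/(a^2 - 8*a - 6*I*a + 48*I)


(1) = (g^2 + 13*g + 42)/(g^3 - 5*g^2 - 12*g + 36)
(2) = z - 7*sqrt(2)
(3) = (m - 8)/(m - 2)
(4) = (b^2 - 3*b - 40)/(b + 2)
(5) = (a - 5)/(a - 6*I)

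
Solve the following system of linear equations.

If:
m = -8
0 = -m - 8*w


Then:
m = -8
w = 1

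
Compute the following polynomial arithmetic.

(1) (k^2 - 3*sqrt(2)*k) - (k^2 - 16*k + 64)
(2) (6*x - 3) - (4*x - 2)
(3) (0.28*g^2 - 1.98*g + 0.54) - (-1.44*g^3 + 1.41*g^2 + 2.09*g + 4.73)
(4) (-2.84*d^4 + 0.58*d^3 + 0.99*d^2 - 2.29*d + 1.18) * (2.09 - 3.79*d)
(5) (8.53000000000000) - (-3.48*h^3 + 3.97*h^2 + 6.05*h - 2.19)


(1) = -3*sqrt(2)*k + 16*k - 64
(2) = 2*x - 1
(3) = 1.44*g^3 - 1.13*g^2 - 4.07*g - 4.19
(4) = 10.7636*d^5 - 8.1338*d^4 - 2.5399*d^3 + 10.7482*d^2 - 9.2583*d + 2.4662
(5) = 3.48*h^3 - 3.97*h^2 - 6.05*h + 10.72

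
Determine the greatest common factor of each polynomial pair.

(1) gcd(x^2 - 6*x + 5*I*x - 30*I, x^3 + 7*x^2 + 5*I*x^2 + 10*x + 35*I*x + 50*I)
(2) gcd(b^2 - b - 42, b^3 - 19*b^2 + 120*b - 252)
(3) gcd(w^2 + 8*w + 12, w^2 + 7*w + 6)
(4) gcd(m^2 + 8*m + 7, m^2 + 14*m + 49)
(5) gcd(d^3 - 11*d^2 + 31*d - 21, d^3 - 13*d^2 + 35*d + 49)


(1) = x + 5*I
(2) = b - 7
(3) = gcd((w + 2)*(w + 6), (w + 1)*(w + 6)) = w + 6
(4) = m + 7
(5) = d - 7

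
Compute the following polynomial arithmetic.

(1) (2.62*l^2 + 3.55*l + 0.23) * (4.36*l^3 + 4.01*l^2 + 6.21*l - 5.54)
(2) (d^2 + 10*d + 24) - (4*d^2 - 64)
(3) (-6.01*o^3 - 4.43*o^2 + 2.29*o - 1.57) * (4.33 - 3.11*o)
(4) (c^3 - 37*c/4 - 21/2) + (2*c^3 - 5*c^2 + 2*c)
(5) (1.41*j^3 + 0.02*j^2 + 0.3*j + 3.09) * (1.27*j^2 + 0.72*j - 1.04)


(1) = 11.4232*l^5 + 25.9842*l^4 + 31.5085*l^3 + 8.453*l^2 - 18.2387*l - 1.2742
(2) = -3*d^2 + 10*d + 88
(3) = 18.6911*o^4 - 12.246*o^3 - 26.3038*o^2 + 14.7984*o - 6.7981
(4) = 3*c^3 - 5*c^2 - 29*c/4 - 21/2
(5) = 1.7907*j^5 + 1.0406*j^4 - 1.071*j^3 + 4.1195*j^2 + 1.9128*j - 3.2136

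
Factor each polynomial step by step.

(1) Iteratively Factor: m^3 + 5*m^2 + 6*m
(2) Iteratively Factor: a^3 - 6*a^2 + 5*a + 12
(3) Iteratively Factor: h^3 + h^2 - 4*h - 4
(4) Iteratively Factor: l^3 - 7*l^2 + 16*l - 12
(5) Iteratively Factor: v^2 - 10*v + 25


(1) = (m + 3)*(m^2 + 2*m) = m*(m + 3)*(m + 2)
(2) = (a - 4)*(a^2 - 2*a - 3) = (a - 4)*(a - 3)*(a + 1)
(3) = (h - 2)*(h^2 + 3*h + 2) = (h - 2)*(h + 2)*(h + 1)
(4) = (l - 2)*(l^2 - 5*l + 6) = (l - 3)*(l - 2)*(l - 2)
(5) = (v - 5)*(v - 5)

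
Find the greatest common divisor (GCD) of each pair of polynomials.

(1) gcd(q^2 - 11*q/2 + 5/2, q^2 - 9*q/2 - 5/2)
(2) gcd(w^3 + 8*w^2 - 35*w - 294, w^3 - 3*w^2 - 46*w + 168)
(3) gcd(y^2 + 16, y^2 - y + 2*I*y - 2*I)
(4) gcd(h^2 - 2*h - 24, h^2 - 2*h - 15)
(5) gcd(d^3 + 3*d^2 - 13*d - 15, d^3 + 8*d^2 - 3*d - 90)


(1) = q - 5
(2) = w^2 + w - 42
(3) = 1
(4) = gcd((h - 6)*(h + 4), (h - 5)*(h + 3)) = 1
(5) = d^2 + 2*d - 15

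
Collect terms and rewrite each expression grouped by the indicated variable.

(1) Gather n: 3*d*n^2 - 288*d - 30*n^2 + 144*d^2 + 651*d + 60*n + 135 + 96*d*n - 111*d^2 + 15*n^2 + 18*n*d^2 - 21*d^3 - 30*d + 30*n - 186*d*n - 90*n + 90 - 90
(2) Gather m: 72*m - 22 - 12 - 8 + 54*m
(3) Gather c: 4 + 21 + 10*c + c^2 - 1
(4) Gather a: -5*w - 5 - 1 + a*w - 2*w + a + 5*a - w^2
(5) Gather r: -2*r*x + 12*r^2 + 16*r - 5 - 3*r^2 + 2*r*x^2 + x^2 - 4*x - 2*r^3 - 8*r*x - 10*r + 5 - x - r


(1) = -21*d^3 + 33*d^2 + 333*d + n^2*(3*d - 15) + n*(18*d^2 - 90*d) + 135
(2) = 126*m - 42
(3) = c^2 + 10*c + 24
(4) = a*(w + 6) - w^2 - 7*w - 6
(5) = -2*r^3 + 9*r^2 + r*(2*x^2 - 10*x + 5) + x^2 - 5*x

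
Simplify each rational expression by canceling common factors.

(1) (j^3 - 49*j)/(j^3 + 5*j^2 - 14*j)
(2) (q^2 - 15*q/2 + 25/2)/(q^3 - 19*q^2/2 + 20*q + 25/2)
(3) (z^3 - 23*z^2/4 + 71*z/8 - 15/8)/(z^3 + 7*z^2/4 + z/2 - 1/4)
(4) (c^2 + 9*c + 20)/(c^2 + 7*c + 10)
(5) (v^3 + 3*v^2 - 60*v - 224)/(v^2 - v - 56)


(1) = (j - 7)/(j - 2)
(2) = (2*q - 5)/(2*q^2 - 9*q - 5)
(3) = (2*z^2 - 11*z + 15)/(2*z^2 + 4*z + 2)
(4) = (c + 4)/(c + 2)
(5) = v + 4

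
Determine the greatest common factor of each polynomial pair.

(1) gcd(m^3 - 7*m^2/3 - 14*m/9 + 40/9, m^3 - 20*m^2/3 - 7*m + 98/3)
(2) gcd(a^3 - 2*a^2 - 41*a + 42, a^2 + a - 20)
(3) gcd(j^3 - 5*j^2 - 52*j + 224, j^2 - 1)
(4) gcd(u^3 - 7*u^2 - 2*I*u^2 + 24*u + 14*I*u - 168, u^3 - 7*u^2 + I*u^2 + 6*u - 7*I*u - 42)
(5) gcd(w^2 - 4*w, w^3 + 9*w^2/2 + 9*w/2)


(1) = gcd((m - 2)*(m - 5/3)*(m + 4/3), (m - 7)*(m - 2)*(m + 7/3)) = m - 2
(2) = 1
(3) = gcd((j - 8)*(j - 4)*(j + 7), (j - 1)*(j + 1)) = 1
(4) = u - 7
(5) = gcd(w*(w - 4), w*(w + 3/2)*(w + 3)) = w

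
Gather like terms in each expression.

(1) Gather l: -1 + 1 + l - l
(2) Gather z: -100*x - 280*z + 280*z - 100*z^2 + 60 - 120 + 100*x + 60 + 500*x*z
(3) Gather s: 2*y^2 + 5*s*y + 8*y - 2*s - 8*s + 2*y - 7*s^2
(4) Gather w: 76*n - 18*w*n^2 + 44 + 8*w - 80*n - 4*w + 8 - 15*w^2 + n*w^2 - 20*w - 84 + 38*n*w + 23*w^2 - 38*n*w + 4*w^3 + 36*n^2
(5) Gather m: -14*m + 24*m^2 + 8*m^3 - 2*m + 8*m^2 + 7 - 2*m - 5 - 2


(1) = 0
(2) = 500*x*z - 100*z^2
(3) = -7*s^2 + s*(5*y - 10) + 2*y^2 + 10*y
(4) = 36*n^2 - 4*n + 4*w^3 + w^2*(n + 8) + w*(-18*n^2 - 16) - 32
(5) = 8*m^3 + 32*m^2 - 18*m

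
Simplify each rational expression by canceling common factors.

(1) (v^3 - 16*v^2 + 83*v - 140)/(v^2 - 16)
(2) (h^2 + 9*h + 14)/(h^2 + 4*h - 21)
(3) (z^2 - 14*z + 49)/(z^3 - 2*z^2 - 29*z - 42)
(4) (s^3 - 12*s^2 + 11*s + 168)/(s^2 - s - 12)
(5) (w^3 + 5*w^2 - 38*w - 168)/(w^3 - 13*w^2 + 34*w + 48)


(1) = (v^2 - 12*v + 35)/(v + 4)
(2) = (h + 2)/(h - 3)
(3) = (z - 7)/(z^2 + 5*z + 6)
(4) = (s^2 - 15*s + 56)/(s - 4)
(5) = (w^2 + 11*w + 28)/(w^2 - 7*w - 8)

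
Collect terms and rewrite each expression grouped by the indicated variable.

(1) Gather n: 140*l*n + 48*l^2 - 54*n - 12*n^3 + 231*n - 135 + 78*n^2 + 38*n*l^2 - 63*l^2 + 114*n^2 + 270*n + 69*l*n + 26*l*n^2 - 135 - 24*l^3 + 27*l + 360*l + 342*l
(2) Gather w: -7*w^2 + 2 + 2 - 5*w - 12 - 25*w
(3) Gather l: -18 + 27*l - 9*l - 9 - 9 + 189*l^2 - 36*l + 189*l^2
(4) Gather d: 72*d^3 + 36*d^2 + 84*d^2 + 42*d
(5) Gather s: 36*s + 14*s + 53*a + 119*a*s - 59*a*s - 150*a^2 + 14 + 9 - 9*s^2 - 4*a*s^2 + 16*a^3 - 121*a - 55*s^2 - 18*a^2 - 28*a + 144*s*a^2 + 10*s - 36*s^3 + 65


(1) = -24*l^3 - 15*l^2 + 729*l - 12*n^3 + n^2*(26*l + 192) + n*(38*l^2 + 209*l + 447) - 270
(2) = -7*w^2 - 30*w - 8
(3) = 378*l^2 - 18*l - 36
(4) = 72*d^3 + 120*d^2 + 42*d
(5) = 16*a^3 - 168*a^2 - 96*a - 36*s^3 + s^2*(-4*a - 64) + s*(144*a^2 + 60*a + 60) + 88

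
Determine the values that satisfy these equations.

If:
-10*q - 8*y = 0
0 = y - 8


Then:
q = -32/5
y = 8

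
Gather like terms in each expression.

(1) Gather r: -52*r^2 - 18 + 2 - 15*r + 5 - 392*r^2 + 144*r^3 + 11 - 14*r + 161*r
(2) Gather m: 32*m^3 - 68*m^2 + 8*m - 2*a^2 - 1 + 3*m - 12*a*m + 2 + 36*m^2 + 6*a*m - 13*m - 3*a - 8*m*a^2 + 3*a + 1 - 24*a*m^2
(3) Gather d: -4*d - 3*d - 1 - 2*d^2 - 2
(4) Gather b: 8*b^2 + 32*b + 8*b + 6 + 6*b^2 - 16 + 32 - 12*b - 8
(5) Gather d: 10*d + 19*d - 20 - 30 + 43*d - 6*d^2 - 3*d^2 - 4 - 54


(1) = 144*r^3 - 444*r^2 + 132*r
(2) = -2*a^2 + 32*m^3 + m^2*(-24*a - 32) + m*(-8*a^2 - 6*a - 2) + 2
(3) = -2*d^2 - 7*d - 3
(4) = 14*b^2 + 28*b + 14
(5) = -9*d^2 + 72*d - 108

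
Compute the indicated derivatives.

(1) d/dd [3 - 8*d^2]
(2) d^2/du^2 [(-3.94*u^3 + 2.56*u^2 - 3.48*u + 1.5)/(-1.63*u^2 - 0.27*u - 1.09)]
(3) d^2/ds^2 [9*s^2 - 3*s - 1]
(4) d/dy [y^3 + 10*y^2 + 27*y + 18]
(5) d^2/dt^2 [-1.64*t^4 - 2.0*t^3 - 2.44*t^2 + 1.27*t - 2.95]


(1) = -16*d
(2) = (7.319392*u^3 + 10.335264*u^2 - 12.971712*u - 3.02)/(4.330747*u^6 + 2.152089*u^5 + 9.044544*u^4 + 2.897937*u^3 + 6.048192*u^2 + 0.962361*u + 1.295029)
(3) = 18
(4) = 3*y^2 + 20*y + 27
(5) = -19.68*t^2 - 12.0*t - 4.88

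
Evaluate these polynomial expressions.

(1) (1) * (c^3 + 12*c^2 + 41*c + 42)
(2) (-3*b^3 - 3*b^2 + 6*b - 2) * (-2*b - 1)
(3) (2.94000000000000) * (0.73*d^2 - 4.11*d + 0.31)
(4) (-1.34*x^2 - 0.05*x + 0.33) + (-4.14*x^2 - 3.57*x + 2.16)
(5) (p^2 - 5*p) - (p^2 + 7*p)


(1) = c^3 + 12*c^2 + 41*c + 42
(2) = 6*b^4 + 9*b^3 - 9*b^2 - 2*b + 2
(3) = 2.1462*d^2 - 12.0834*d + 0.9114
(4) = -5.48*x^2 - 3.62*x + 2.49
(5) = -12*p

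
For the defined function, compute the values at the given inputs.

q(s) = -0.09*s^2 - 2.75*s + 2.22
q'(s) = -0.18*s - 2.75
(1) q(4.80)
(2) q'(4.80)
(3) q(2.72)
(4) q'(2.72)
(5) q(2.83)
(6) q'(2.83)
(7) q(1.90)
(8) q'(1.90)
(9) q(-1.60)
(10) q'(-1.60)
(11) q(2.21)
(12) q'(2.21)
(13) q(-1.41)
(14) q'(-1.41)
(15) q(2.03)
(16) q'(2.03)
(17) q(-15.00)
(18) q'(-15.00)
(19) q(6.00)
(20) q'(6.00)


(1) = -13.05
(2) = -3.61
(3) = -5.93
(4) = -3.24
(5) = -6.28
(6) = -3.26
(7) = -3.33
(8) = -3.09
(9) = 6.39
(10) = -2.46
(11) = -4.30
(12) = -3.15
(13) = 5.92
(14) = -2.50
(15) = -3.73
(16) = -3.12
(17) = 23.22
(18) = -0.05
(19) = -17.52
(20) = -3.83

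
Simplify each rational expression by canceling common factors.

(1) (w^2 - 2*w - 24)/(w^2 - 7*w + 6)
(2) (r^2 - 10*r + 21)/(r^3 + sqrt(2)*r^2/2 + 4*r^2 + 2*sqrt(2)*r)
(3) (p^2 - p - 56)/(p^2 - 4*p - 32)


(1) = (w + 4)/(w - 1)
(2) = (2*r^2 - 20*r + 42)/(2*r^3 + r^2*(sqrt(2) + 8) + 4*sqrt(2)*r)
(3) = (p + 7)/(p + 4)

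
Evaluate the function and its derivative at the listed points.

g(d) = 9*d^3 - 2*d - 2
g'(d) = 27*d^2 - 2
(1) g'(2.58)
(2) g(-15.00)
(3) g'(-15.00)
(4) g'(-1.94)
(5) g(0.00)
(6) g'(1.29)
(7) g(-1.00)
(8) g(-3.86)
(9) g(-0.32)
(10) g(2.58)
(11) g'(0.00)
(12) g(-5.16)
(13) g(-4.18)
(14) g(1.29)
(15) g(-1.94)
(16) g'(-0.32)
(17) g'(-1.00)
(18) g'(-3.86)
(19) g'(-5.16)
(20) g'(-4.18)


(1) = 177.72
(2) = -30347.00
(3) = 6073.00
(4) = 99.62
(5) = -2.00
(6) = 42.93
(7) = -9.00
(8) = -511.89
(9) = -1.65
(10) = 147.40
(11) = -2.00
(12) = -1228.17
(13) = -650.95
(14) = 14.74
(15) = -63.83
(16) = 0.76
(17) = 25.00
(18) = 400.29
(19) = 716.89
(20) = 469.75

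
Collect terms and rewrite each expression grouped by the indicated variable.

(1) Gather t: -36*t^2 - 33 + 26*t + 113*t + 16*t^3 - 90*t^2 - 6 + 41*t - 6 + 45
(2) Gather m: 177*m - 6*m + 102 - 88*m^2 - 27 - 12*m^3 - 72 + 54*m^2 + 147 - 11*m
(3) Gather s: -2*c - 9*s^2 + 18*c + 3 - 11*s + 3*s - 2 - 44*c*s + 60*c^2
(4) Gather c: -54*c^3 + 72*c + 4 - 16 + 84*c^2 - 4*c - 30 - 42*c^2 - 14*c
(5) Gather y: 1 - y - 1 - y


(1) = 16*t^3 - 126*t^2 + 180*t
(2) = -12*m^3 - 34*m^2 + 160*m + 150
(3) = 60*c^2 + 16*c - 9*s^2 + s*(-44*c - 8) + 1
(4) = -54*c^3 + 42*c^2 + 54*c - 42
(5) = -2*y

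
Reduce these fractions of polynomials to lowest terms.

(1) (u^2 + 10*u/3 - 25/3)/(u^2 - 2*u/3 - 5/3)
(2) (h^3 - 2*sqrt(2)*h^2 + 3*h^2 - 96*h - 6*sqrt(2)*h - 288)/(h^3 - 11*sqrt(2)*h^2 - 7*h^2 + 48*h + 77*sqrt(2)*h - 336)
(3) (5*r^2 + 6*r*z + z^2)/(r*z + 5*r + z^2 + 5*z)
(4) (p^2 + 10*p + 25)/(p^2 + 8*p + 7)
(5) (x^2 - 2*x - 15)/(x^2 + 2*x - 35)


(1) = (u + 5)/(u + 1)
(2) = (h^2 + h*(3 + 6*sqrt(2)) + 18*sqrt(2))/(h^2 + h*(-7 - 3*sqrt(2)) + 21*sqrt(2))
(3) = (5*r + z)/(z + 5)
(4) = (p^2 + 10*p + 25)/(p^2 + 8*p + 7)
(5) = (x + 3)/(x + 7)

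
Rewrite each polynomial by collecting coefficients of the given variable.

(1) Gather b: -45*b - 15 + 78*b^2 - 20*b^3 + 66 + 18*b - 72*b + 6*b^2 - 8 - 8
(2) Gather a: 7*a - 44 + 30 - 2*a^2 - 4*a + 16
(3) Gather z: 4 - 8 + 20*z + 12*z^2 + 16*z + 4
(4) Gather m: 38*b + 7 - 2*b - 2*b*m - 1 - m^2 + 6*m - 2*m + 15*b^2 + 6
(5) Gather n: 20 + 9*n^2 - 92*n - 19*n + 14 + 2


(1) = -20*b^3 + 84*b^2 - 99*b + 35
(2) = -2*a^2 + 3*a + 2
(3) = 12*z^2 + 36*z
(4) = 15*b^2 + 36*b - m^2 + m*(4 - 2*b) + 12
(5) = 9*n^2 - 111*n + 36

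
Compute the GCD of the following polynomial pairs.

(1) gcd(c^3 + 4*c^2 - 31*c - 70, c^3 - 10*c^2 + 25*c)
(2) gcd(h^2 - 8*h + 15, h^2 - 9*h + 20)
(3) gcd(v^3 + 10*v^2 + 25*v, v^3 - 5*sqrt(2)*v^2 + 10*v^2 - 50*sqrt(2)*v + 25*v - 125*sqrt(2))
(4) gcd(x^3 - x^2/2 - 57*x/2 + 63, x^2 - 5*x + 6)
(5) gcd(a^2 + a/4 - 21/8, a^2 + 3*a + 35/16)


(1) = c - 5
(2) = h - 5
(3) = gcd(v*(v + 5)^2, (v + 5)^2*(v - 5*sqrt(2))) = v^2 + 10*v + 25
(4) = gcd((x - 7/2)*(x - 3)*(x + 6), (x - 3)*(x - 2)) = x - 3
(5) = gcd((a - 3/2)*(a + 7/4), (a + 5/4)*(a + 7/4)) = a + 7/4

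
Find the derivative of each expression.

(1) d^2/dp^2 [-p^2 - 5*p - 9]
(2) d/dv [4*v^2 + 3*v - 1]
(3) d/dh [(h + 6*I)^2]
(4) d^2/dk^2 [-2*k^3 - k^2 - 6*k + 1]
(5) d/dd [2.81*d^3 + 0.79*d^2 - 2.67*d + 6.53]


(1) = -2
(2) = 8*v + 3
(3) = 2*h + 12*I
(4) = -12*k - 2
(5) = 8.43*d^2 + 1.58*d - 2.67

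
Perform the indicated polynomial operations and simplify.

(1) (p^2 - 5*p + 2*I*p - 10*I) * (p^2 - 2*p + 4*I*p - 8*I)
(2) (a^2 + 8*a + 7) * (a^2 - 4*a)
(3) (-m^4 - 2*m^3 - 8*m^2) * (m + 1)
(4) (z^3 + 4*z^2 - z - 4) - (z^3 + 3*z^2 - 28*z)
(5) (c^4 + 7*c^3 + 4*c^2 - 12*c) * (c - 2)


(1) = p^4 - 7*p^3 + 6*I*p^3 + 2*p^2 - 42*I*p^2 + 56*p + 60*I*p - 80
(2) = a^4 + 4*a^3 - 25*a^2 - 28*a
(3) = -m^5 - 3*m^4 - 10*m^3 - 8*m^2
(4) = z^2 + 27*z - 4
(5) = c^5 + 5*c^4 - 10*c^3 - 20*c^2 + 24*c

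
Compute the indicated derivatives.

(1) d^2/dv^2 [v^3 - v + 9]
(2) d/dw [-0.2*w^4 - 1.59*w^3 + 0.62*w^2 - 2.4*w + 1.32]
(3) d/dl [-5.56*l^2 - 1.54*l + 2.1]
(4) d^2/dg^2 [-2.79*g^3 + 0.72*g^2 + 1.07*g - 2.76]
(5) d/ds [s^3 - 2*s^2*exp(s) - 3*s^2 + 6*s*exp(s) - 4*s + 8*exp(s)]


(1) = 6*v
(2) = -0.8*w^3 - 4.77*w^2 + 1.24*w - 2.4
(3) = -11.12*l - 1.54
(4) = 1.44 - 16.74*g
(5) = -2*s^2*exp(s) + 3*s^2 + 2*s*exp(s) - 6*s + 14*exp(s) - 4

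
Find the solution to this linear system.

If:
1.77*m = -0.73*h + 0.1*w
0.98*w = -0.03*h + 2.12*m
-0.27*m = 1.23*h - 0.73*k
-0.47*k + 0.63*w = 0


Then:
h = 0.00
k = 0.00
m = 0.00
w = 0.00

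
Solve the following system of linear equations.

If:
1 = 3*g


Then:
g = 1/3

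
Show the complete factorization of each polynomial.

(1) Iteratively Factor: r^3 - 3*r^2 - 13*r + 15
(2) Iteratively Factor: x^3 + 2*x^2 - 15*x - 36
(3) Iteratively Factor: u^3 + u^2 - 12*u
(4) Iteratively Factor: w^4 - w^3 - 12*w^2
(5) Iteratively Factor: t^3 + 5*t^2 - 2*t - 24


(1) = (r - 1)*(r^2 - 2*r - 15) = (r - 1)*(r + 3)*(r - 5)
(2) = (x - 4)*(x^2 + 6*x + 9) = (x - 4)*(x + 3)*(x + 3)
(3) = (u + 4)*(u^2 - 3*u) = (u - 3)*(u + 4)*(u)
(4) = (w - 4)*(w^3 + 3*w^2) = w*(w - 4)*(w^2 + 3*w) = w^2*(w - 4)*(w + 3)
(5) = (t + 3)*(t^2 + 2*t - 8) = (t - 2)*(t + 3)*(t + 4)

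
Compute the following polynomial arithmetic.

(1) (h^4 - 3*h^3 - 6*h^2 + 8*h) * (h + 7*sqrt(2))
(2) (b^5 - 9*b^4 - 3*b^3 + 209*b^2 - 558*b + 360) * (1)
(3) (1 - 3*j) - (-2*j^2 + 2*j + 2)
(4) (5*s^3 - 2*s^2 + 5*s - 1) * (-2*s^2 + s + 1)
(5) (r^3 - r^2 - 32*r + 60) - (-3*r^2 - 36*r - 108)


(1) = h^5 - 3*h^4 + 7*sqrt(2)*h^4 - 21*sqrt(2)*h^3 - 6*h^3 - 42*sqrt(2)*h^2 + 8*h^2 + 56*sqrt(2)*h
(2) = b^5 - 9*b^4 - 3*b^3 + 209*b^2 - 558*b + 360
(3) = 2*j^2 - 5*j - 1
(4) = -10*s^5 + 9*s^4 - 7*s^3 + 5*s^2 + 4*s - 1
(5) = r^3 + 2*r^2 + 4*r + 168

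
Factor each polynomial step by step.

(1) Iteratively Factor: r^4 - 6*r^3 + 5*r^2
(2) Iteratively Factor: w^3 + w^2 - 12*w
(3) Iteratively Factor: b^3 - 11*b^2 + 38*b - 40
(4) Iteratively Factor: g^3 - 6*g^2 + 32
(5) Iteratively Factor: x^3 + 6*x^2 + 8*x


(1) = (r)*(r^3 - 6*r^2 + 5*r) = r*(r - 1)*(r^2 - 5*r) = r^2*(r - 1)*(r - 5)
(2) = (w + 4)*(w^2 - 3*w) = w*(w + 4)*(w - 3)
(3) = (b - 5)*(b^2 - 6*b + 8) = (b - 5)*(b - 2)*(b - 4)
(4) = (g - 4)*(g^2 - 2*g - 8) = (g - 4)*(g + 2)*(g - 4)
(5) = (x + 2)*(x^2 + 4*x) = x*(x + 2)*(x + 4)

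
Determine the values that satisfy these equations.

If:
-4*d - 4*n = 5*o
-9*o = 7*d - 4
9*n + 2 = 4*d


Then:
d = -12/17
n = -82/153
o = 152/153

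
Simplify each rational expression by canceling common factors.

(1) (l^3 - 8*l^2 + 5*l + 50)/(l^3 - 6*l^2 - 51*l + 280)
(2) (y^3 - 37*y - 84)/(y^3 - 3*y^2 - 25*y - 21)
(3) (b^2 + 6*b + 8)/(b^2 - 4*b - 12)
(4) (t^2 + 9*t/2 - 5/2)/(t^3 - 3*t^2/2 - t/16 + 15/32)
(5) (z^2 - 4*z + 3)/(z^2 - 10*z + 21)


(1) = (l^2 - 3*l - 10)/(l^2 - l - 56)
(2) = (y + 4)/(y + 1)
(3) = (b + 4)/(b - 6)
(4) = (32*t^2 + 144*t - 80)/(32*t^3 - 48*t^2 - 2*t + 15)
(5) = (z - 1)/(z - 7)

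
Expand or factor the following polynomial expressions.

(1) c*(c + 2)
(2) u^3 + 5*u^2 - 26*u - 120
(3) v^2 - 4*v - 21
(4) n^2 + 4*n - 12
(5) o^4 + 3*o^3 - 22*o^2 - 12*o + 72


(1) = c^2 + 2*c
(2) = (u - 5)*(u + 4)*(u + 6)
(3) = (v - 7)*(v + 3)
(4) = (n - 2)*(n + 6)
(5) = (o - 3)*(o - 2)*(o + 2)*(o + 6)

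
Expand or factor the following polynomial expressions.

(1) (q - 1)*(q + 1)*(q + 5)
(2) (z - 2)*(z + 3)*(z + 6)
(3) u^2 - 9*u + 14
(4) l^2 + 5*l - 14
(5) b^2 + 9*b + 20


(1) = q^3 + 5*q^2 - q - 5
(2) = z^3 + 7*z^2 - 36
(3) = (u - 7)*(u - 2)
(4) = (l - 2)*(l + 7)
(5) = (b + 4)*(b + 5)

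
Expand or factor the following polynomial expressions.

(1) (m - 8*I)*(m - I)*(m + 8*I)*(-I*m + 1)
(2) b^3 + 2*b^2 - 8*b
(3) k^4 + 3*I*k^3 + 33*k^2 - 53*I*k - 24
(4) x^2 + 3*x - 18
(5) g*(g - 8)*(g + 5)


(1) = -I*m^4 - 65*I*m^2 - 64*I
(2) = b*(b - 2)*(b + 4)
(3) = (k - 3*I)*(k - I)^2*(k + 8*I)
(4) = (x - 3)*(x + 6)
(5) = g^3 - 3*g^2 - 40*g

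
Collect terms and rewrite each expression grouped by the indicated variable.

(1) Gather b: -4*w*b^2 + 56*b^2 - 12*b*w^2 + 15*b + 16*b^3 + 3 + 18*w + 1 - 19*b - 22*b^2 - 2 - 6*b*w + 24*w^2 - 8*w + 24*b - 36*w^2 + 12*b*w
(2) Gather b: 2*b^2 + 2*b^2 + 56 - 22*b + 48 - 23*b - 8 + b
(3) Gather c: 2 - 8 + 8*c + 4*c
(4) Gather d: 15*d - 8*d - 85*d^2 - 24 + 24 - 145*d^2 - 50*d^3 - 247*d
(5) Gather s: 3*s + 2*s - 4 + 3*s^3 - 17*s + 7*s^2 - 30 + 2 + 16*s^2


(1) = 16*b^3 + b^2*(34 - 4*w) + b*(-12*w^2 + 6*w + 20) - 12*w^2 + 10*w + 2
(2) = 4*b^2 - 44*b + 96
(3) = 12*c - 6
(4) = -50*d^3 - 230*d^2 - 240*d
(5) = 3*s^3 + 23*s^2 - 12*s - 32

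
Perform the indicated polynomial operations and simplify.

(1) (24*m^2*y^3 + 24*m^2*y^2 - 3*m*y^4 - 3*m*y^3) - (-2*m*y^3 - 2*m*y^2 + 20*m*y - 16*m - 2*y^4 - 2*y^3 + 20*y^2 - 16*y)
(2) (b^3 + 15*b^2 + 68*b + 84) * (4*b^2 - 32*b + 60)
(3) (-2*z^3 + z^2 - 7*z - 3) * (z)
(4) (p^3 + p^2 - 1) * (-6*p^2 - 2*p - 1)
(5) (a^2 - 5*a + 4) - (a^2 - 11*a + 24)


(1) = 24*m^2*y^3 + 24*m^2*y^2 - 3*m*y^4 - m*y^3 + 2*m*y^2 - 20*m*y + 16*m + 2*y^4 + 2*y^3 - 20*y^2 + 16*y
(2) = 4*b^5 + 28*b^4 - 148*b^3 - 940*b^2 + 1392*b + 5040
(3) = -2*z^4 + z^3 - 7*z^2 - 3*z
(4) = -6*p^5 - 8*p^4 - 3*p^3 + 5*p^2 + 2*p + 1
(5) = 6*a - 20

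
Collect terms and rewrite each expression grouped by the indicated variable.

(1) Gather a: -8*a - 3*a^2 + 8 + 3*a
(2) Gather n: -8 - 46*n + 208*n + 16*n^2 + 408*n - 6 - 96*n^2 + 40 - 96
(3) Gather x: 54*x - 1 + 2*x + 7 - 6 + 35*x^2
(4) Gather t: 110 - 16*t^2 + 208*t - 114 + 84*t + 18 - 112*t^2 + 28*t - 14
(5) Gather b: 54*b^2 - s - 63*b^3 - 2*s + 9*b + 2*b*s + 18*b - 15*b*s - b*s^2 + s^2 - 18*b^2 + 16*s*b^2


(1) = -3*a^2 - 5*a + 8
(2) = -80*n^2 + 570*n - 70
(3) = 35*x^2 + 56*x
(4) = -128*t^2 + 320*t
(5) = -63*b^3 + b^2*(16*s + 36) + b*(-s^2 - 13*s + 27) + s^2 - 3*s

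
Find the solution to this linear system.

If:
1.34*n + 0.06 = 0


Then:
n = -0.04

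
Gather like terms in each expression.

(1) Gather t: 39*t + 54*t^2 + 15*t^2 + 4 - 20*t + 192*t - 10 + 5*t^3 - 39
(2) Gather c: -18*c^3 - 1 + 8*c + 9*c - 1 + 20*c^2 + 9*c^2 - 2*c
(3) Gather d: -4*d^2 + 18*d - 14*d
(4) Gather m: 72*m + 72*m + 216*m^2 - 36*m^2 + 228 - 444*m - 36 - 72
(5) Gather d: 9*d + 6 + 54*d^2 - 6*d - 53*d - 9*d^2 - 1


(1) = 5*t^3 + 69*t^2 + 211*t - 45
(2) = -18*c^3 + 29*c^2 + 15*c - 2
(3) = -4*d^2 + 4*d
(4) = 180*m^2 - 300*m + 120
(5) = 45*d^2 - 50*d + 5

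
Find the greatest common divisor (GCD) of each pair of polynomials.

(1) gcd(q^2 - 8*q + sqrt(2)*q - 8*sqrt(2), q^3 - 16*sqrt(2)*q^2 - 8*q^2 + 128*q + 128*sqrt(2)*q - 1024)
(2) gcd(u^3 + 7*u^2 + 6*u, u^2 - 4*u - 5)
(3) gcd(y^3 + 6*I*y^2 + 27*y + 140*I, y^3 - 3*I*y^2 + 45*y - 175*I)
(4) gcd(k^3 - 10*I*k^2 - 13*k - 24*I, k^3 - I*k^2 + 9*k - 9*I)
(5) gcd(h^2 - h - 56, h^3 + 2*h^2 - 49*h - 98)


(1) = q - 8
(2) = gcd(u*(u + 1)*(u + 6), (u - 5)*(u + 1)) = u + 1
(3) = gcd((y - 5*I)*(y + 4*I)*(y + 7*I), (y - 5*I)^2*(y + 7*I)) = y^2 + 2*I*y + 35
(4) = k - 3*I
(5) = gcd((h - 8)*(h + 7), (h - 7)*(h + 2)*(h + 7)) = h + 7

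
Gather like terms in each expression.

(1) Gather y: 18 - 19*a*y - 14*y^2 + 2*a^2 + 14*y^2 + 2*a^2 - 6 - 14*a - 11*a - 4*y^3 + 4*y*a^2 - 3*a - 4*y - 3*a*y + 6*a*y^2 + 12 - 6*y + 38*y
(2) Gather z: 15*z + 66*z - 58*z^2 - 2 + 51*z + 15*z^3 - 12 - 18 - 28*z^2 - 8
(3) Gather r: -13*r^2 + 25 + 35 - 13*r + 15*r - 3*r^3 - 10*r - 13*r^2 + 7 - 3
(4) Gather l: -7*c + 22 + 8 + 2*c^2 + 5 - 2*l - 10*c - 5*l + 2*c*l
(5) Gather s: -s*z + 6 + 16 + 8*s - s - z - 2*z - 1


(1) = 4*a^2 + 6*a*y^2 - 28*a - 4*y^3 + y*(4*a^2 - 22*a + 28) + 24
(2) = 15*z^3 - 86*z^2 + 132*z - 40
(3) = -3*r^3 - 26*r^2 - 8*r + 64
(4) = 2*c^2 - 17*c + l*(2*c - 7) + 35
(5) = s*(7 - z) - 3*z + 21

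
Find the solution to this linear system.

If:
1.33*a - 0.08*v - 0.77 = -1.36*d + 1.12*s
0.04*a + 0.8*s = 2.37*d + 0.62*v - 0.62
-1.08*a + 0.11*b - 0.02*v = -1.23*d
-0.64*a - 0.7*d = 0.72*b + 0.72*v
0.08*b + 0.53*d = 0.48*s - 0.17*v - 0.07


Then:
a = 0.49
b = -0.71
d = 0.49
s = 0.50
v = -0.19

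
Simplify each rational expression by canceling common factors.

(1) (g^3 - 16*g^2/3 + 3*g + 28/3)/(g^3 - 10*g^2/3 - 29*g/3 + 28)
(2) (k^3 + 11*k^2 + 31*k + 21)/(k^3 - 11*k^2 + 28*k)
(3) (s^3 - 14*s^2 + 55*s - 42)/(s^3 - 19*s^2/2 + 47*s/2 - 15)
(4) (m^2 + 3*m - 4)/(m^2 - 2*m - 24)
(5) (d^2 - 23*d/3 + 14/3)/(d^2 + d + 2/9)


(1) = (g + 1)/(g + 3)
(2) = (k^3 + 11*k^2 + 31*k + 21)/(k^3 - 11*k^2 + 28*k)
(3) = (2*s - 14)/(2*s - 5)
(4) = (m - 1)/(m - 6)
(5) = (9*d^2 - 69*d + 42)/(9*d^2 + 9*d + 2)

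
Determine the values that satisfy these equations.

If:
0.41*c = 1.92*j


Then:
c = 4.68292682926829*j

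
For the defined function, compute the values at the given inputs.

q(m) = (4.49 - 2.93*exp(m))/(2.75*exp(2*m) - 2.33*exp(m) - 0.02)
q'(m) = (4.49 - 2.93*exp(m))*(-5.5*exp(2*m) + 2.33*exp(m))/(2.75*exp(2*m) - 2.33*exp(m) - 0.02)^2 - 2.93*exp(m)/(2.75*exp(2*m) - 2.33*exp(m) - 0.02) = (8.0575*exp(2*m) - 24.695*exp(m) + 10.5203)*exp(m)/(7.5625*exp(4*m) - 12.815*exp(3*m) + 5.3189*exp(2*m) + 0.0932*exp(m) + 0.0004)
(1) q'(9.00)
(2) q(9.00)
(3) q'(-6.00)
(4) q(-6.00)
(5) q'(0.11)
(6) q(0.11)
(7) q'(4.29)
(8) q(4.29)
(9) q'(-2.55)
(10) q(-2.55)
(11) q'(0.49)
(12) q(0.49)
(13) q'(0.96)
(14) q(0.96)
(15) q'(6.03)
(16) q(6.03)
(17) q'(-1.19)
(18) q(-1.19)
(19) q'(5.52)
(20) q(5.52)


(1) = 0.00
(2) = -0.00
(3) = 39.07
(4) = -174.03
(5) = -12.04
(6) = 1.51
(7) = 0.01
(8) = -0.01
(9) = 19.68
(10) = -23.01
(11) = -1.11
(12) = -0.08
(13) = 0.02
(14) = -0.25
(15) = 0.00
(16) = -0.00
(17) = 5.08
(18) = -7.59
(19) = 0.00
(20) = -0.00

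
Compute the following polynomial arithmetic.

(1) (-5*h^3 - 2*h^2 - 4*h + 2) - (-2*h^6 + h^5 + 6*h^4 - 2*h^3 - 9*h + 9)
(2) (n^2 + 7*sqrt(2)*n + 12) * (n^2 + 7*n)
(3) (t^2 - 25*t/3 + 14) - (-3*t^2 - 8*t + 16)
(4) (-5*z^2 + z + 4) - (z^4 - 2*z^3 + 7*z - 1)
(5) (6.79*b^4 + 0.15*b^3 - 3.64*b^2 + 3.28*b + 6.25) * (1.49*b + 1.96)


(1) = 2*h^6 - h^5 - 6*h^4 - 3*h^3 - 2*h^2 + 5*h - 7
(2) = n^4 + 7*n^3 + 7*sqrt(2)*n^3 + 12*n^2 + 49*sqrt(2)*n^2 + 84*n
(3) = 4*t^2 - t/3 - 2
(4) = -z^4 + 2*z^3 - 5*z^2 - 6*z + 5
(5) = 10.1171*b^5 + 13.5319*b^4 - 5.1296*b^3 - 2.2472*b^2 + 15.7413*b + 12.25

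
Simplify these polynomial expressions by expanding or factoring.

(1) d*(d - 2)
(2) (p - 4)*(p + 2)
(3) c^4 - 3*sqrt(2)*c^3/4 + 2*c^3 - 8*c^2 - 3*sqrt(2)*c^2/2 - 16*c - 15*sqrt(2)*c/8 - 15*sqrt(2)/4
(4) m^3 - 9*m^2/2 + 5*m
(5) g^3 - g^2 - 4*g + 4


(1) = d^2 - 2*d
(2) = p^2 - 2*p - 8
(3) = (c - 5*sqrt(2)/2)*(c + 3*sqrt(2)/2)*(sqrt(2)*c/2 + sqrt(2))*(sqrt(2)*c + 1/2)
(4) = m*(m - 5/2)*(m - 2)
(5) = (g - 2)*(g - 1)*(g + 2)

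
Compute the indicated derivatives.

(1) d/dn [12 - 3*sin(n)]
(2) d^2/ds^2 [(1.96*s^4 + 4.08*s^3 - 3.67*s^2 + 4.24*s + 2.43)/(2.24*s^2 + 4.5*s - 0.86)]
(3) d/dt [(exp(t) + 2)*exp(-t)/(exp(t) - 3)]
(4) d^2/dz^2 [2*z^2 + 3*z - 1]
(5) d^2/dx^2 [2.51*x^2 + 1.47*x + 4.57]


(1) = -3*cos(n)
(2) = (19.668992*s^6 + 118.5408*s^5 + 215.485536*s^4 + 176.132672*s^3 - 46.604928*s^2 + 214.079424*s + 135.16624)/(11.239424*s^6 + 67.7376*s^5 + 123.134592*s^4 + 39.1122*s^3 - 47.274888*s^2 + 9.9846*s - 0.636056)
(3) = (-exp(2*t) - 4*exp(t) + 6)*exp(-t)/(exp(2*t) - 6*exp(t) + 9)
(4) = 4
(5) = 5.02000000000000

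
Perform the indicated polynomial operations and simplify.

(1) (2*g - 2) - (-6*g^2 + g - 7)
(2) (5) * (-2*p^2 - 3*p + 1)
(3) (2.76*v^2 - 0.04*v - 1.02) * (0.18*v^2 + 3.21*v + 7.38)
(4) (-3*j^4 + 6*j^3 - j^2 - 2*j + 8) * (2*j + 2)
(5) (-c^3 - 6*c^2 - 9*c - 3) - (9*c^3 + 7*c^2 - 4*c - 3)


(1) = 6*g^2 + g + 5
(2) = -10*p^2 - 15*p + 5
(3) = 0.4968*v^4 + 8.8524*v^3 + 20.0568*v^2 - 3.5694*v - 7.5276
(4) = -6*j^5 + 6*j^4 + 10*j^3 - 6*j^2 + 12*j + 16
(5) = -10*c^3 - 13*c^2 - 5*c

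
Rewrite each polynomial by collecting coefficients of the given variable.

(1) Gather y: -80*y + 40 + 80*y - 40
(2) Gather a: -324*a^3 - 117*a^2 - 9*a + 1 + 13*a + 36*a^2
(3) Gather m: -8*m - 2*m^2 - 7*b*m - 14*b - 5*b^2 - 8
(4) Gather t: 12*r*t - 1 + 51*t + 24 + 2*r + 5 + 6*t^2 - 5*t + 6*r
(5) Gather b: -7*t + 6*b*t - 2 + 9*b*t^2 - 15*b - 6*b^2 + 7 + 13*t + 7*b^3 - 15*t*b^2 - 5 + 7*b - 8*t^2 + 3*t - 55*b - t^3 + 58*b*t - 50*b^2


(1) = 0
(2) = -324*a^3 - 81*a^2 + 4*a + 1
(3) = -5*b^2 - 14*b - 2*m^2 + m*(-7*b - 8) - 8
(4) = 8*r + 6*t^2 + t*(12*r + 46) + 28
(5) = 7*b^3 + b^2*(-15*t - 56) + b*(9*t^2 + 64*t - 63) - t^3 - 8*t^2 + 9*t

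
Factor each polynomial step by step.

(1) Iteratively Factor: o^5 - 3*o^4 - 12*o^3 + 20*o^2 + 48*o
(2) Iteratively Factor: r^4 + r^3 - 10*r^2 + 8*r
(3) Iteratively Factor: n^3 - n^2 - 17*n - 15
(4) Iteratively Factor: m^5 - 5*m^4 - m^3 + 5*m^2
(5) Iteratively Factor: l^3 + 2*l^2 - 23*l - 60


(1) = (o - 4)*(o^4 + o^3 - 8*o^2 - 12*o) = (o - 4)*(o + 2)*(o^3 - o^2 - 6*o) = (o - 4)*(o + 2)^2*(o^2 - 3*o) = (o - 4)*(o - 3)*(o + 2)^2*(o)
(2) = (r - 2)*(r^3 + 3*r^2 - 4*r) = (r - 2)*(r - 1)*(r^2 + 4*r) = r*(r - 2)*(r - 1)*(r + 4)
(3) = (n + 3)*(n^2 - 4*n - 5) = (n - 5)*(n + 3)*(n + 1)
(4) = (m - 5)*(m^4 - m^2) = (m - 5)*(m - 1)*(m^3 + m^2) = m*(m - 5)*(m - 1)*(m^2 + m) = m^2*(m - 5)*(m - 1)*(m + 1)
(5) = (l + 4)*(l^2 - 2*l - 15) = (l + 3)*(l + 4)*(l - 5)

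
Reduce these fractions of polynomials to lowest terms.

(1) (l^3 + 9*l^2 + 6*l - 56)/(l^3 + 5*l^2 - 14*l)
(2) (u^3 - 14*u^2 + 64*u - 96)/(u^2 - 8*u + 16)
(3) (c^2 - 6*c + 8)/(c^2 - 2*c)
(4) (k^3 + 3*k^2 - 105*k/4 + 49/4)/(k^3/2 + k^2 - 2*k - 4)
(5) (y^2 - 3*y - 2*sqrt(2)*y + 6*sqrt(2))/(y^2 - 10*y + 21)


(1) = (l + 4)/l
(2) = u - 6
(3) = (c - 4)/c
(4) = (4*k^3 + 12*k^2 - 105*k + 49)/(2*k^3 + 4*k^2 - 8*k - 16)
(5) = (y - 2*sqrt(2))/(y - 7)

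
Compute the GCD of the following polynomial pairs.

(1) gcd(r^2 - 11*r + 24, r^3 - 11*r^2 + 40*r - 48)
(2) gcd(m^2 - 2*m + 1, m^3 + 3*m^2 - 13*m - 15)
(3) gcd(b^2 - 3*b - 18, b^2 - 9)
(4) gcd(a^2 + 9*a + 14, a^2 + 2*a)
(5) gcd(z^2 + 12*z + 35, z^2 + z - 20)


(1) = r - 3
(2) = 1
(3) = b + 3
(4) = a + 2
(5) = gcd((z + 5)*(z + 7), (z - 4)*(z + 5)) = z + 5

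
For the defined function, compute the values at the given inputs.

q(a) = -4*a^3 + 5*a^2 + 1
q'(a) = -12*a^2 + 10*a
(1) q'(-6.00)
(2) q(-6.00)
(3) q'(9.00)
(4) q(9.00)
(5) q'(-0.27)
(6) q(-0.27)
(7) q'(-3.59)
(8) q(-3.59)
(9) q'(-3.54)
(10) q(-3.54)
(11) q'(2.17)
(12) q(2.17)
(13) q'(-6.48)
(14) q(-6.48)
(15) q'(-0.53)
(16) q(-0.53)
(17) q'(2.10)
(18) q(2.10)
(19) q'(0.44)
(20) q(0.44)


(1) = -492.00
(2) = 1045.00
(3) = -882.00
(4) = -2510.00
(5) = -3.57
(6) = 1.44
(7) = -190.56
(8) = 250.51
(9) = -185.78
(10) = 241.11
(11) = -34.81
(12) = -16.33
(13) = -568.68
(14) = 1299.34
(15) = -8.67
(16) = 3.00
(17) = -31.92
(18) = -13.99
(19) = 2.08
(20) = 1.63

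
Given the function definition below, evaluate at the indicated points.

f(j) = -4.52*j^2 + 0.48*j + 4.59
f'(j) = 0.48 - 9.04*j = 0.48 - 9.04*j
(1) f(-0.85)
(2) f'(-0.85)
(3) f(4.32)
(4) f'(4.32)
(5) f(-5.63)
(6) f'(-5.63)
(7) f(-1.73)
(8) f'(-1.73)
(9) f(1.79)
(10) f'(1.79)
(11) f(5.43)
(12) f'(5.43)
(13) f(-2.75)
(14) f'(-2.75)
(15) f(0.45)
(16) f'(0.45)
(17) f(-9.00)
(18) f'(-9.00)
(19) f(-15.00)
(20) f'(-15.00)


(1) = 0.92
(2) = 8.16
(3) = -77.69
(4) = -38.57
(5) = -141.38
(6) = 51.38
(7) = -9.77
(8) = 16.12
(9) = -9.03
(10) = -15.70
(11) = -126.08
(12) = -48.61
(13) = -30.91
(14) = 25.34
(15) = 3.89
(16) = -3.59
(17) = -365.85
(18) = 81.84
(19) = -1019.61
(20) = 136.08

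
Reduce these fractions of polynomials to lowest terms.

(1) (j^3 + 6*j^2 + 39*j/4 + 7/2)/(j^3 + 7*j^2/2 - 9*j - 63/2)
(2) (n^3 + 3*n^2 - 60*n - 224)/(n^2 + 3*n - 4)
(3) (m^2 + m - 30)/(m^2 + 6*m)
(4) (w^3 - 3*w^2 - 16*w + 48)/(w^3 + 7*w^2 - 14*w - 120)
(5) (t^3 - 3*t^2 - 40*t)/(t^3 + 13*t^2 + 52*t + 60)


(1) = (2*j^2 + 5*j + 2)/(2*j^2 - 18)
(2) = (n^2 - n - 56)/(n - 1)
(3) = (m - 5)/m
(4) = (w^2 + w - 12)/(w^2 + 11*w + 30)
(5) = (t^2 - 8*t)/(t^2 + 8*t + 12)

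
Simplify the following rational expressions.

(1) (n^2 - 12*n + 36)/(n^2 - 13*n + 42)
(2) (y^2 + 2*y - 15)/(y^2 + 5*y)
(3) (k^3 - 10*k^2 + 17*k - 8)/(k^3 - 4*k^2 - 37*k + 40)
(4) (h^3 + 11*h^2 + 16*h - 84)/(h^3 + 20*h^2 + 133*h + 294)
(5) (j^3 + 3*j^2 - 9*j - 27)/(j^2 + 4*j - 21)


(1) = (n - 6)/(n - 7)
(2) = (y - 3)/y
(3) = (k - 1)/(k + 5)
(4) = (h - 2)/(h + 7)
(5) = (j^2 + 6*j + 9)/(j + 7)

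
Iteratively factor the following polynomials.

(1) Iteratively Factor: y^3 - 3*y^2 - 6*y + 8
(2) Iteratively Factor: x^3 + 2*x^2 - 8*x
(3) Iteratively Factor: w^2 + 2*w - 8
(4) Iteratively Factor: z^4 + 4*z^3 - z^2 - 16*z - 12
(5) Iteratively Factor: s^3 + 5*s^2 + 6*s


(1) = (y - 4)*(y^2 + y - 2) = (y - 4)*(y - 1)*(y + 2)
(2) = (x + 4)*(x^2 - 2*x) = (x - 2)*(x + 4)*(x)
(3) = (w + 4)*(w - 2)
(4) = (z + 2)*(z^3 + 2*z^2 - 5*z - 6) = (z + 1)*(z + 2)*(z^2 + z - 6) = (z + 1)*(z + 2)*(z + 3)*(z - 2)
(5) = (s)*(s^2 + 5*s + 6) = s*(s + 2)*(s + 3)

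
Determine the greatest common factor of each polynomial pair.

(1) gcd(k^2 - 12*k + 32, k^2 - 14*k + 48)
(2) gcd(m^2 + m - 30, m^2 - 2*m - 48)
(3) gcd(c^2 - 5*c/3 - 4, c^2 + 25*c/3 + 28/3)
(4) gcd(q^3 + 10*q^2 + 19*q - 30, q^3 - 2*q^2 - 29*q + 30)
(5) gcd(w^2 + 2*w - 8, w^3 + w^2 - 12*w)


(1) = k - 8
(2) = m + 6
(3) = c + 4/3
(4) = q^2 + 4*q - 5
(5) = gcd((w - 2)*(w + 4), w*(w - 3)*(w + 4)) = w + 4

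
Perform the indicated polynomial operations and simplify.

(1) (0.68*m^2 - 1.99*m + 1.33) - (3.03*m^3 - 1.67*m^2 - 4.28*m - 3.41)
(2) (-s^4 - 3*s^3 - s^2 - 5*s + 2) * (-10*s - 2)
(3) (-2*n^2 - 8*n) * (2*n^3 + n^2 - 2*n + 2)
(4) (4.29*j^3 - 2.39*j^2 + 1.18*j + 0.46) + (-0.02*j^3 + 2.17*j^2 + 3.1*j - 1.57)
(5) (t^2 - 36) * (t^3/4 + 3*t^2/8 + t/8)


(1) = -3.03*m^3 + 2.35*m^2 + 2.29*m + 4.74
(2) = 10*s^5 + 32*s^4 + 16*s^3 + 52*s^2 - 10*s - 4
(3) = -4*n^5 - 18*n^4 - 4*n^3 + 12*n^2 - 16*n
(4) = 4.27*j^3 - 0.22*j^2 + 4.28*j - 1.11
(5) = t^5/4 + 3*t^4/8 - 71*t^3/8 - 27*t^2/2 - 9*t/2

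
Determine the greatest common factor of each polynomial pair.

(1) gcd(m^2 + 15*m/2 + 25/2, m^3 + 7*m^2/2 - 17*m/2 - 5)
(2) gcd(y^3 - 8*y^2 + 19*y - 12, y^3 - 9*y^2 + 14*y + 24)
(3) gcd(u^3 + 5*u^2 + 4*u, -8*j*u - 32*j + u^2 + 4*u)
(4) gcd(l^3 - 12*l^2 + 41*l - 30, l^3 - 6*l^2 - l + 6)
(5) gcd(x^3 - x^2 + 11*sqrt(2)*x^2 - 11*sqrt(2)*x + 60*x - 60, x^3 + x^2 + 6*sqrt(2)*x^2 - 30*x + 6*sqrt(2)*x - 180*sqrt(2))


(1) = gcd((m + 5/2)*(m + 5), (m - 2)*(m + 1/2)*(m + 5)) = m + 5
(2) = y - 4
(3) = gcd(u*(u + 1)*(u + 4), (-8*j + u)*(u + 4)) = u + 4
(4) = l^2 - 7*l + 6
(5) = x + 6*sqrt(2)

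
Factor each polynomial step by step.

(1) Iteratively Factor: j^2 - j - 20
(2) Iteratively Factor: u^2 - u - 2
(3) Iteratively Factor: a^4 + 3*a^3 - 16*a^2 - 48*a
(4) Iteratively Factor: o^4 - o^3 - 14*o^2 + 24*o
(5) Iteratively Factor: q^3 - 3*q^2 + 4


(1) = (j + 4)*(j - 5)
(2) = (u + 1)*(u - 2)
(3) = (a + 4)*(a^3 - a^2 - 12*a) = a*(a + 4)*(a^2 - a - 12) = a*(a + 3)*(a + 4)*(a - 4)
(4) = (o + 4)*(o^3 - 5*o^2 + 6*o) = (o - 3)*(o + 4)*(o^2 - 2*o) = (o - 3)*(o - 2)*(o + 4)*(o)
(5) = (q - 2)*(q^2 - q - 2) = (q - 2)*(q + 1)*(q - 2)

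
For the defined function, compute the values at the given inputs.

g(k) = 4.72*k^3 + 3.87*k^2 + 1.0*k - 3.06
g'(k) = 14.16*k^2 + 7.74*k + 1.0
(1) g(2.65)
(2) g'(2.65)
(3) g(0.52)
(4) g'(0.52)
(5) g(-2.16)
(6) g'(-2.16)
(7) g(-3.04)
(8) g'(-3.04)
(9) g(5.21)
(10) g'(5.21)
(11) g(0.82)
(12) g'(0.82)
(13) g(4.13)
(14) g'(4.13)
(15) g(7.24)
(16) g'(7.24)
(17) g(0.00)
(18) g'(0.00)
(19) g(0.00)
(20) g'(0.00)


(1) = 114.60
(2) = 120.95
(3) = -0.83
(4) = 8.85
(5) = -34.73
(6) = 50.35
(7) = -102.94
(8) = 108.33
(9) = 774.70
(10) = 425.69
(11) = 2.96
(12) = 16.87
(13) = 399.58
(14) = 274.49
(15) = 1998.29
(16) = 799.27
(17) = -3.06
(18) = 1.00
(19) = -3.06
(20) = 1.00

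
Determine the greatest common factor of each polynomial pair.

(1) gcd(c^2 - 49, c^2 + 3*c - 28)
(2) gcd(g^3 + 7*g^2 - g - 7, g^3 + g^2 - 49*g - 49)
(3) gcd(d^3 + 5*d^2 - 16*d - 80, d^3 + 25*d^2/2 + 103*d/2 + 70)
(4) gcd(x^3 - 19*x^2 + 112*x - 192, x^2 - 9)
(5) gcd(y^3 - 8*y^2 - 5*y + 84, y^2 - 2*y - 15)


(1) = gcd((c - 7)*(c + 7), (c - 4)*(c + 7)) = c + 7
(2) = g^2 + 8*g + 7
(3) = d^2 + 9*d + 20
(4) = gcd((x - 8)^2*(x - 3), (x - 3)*(x + 3)) = x - 3
(5) = gcd((y - 7)*(y - 4)*(y + 3), (y - 5)*(y + 3)) = y + 3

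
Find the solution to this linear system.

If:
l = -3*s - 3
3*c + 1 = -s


Then:
c = -s/3 - 1/3
l = -3*s - 3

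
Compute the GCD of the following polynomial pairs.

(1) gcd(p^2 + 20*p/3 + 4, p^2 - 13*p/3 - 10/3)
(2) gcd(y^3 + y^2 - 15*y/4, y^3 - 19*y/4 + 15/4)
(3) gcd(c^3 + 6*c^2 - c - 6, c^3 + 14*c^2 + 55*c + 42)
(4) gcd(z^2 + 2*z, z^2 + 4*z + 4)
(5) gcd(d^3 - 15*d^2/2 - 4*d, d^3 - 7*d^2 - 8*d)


(1) = gcd((p + 2/3)*(p + 6), (p - 5)*(p + 2/3)) = p + 2/3
(2) = y^2 + y - 15/4
(3) = c^2 + 7*c + 6
(4) = z + 2
(5) = gcd(d*(d - 8)*(d + 1/2), d*(d - 8)*(d + 1)) = d^2 - 8*d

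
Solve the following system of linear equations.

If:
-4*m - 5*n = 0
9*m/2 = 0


Then:
m = 0
n = 0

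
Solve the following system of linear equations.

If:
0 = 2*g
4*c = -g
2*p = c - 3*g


Then:
c = 0
g = 0
p = 0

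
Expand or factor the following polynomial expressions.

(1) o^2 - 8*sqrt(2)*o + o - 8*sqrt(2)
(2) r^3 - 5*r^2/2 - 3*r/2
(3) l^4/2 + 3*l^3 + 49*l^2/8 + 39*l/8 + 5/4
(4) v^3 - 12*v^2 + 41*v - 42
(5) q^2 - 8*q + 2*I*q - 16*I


(1) = (o + 1)*(o - 8*sqrt(2))
(2) = r*(r - 3)*(r + 1/2)
(3) = (l/2 + 1)*(l + 1/2)*(l + 1)*(l + 5/2)
(4) = (v - 7)*(v - 3)*(v - 2)
(5) = (q - 8)*(q + 2*I)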